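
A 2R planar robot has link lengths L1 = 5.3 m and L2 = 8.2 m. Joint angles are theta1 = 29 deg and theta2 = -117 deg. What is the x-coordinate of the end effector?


Convert angles to radians: theta1 = 0.5061, theta2 = -2.042
x = L1*cos(theta1) + L2*cos(theta1+theta2)
x = 4.6355 + 0.2862
x = 4.9217


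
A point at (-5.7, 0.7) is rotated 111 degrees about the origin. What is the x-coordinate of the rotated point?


x' = x*cos(theta) - y*sin(theta)
cos(111 deg) = -0.3584, sin(111 deg) = 0.9336
x' = -5.7 * -0.3584 - 0.7 * 0.9336
= 2.0427 - 0.6535
= 1.3892


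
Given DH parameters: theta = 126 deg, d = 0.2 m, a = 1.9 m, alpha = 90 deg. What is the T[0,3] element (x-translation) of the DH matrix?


T[0,3] = a * cos(theta)
= 1.9 * cos(126 deg)
= 1.9 * -0.5878
= -1.1168


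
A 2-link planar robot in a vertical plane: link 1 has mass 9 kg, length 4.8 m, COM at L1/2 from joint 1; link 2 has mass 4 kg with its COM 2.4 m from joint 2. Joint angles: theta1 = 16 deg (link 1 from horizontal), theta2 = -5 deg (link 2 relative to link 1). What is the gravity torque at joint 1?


Horizontal distance from joint 1 to link-1 COM:
  x_c1 = (L1/2)*cos(t1) = 2.4 * 0.9613 = 2.307 m
Horizontal distance from joint 1 to link-2 COM:
  x_c2 = L1*cos(t1) + Lc2*cos(t1+t2)
       = 4.8*0.9613 + 2.4*0.9816 = 6.97 m
tau1 = m1*g*x_c1 + m2*g*x_c2
     = 9*9.81*2.307 + 4*9.81*6.97
     = 203.6875 + 273.5013
     = 477.1888 Nm


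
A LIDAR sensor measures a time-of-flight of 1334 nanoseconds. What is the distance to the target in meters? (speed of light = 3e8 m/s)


tof = 1334 ns = 1.334e-06 s
dist = c * tof / 2
= 3e8 * 1.334e-06 / 2
= 200.1 m


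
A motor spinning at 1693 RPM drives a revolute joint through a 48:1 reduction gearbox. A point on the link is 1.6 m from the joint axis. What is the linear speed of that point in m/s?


omega_motor = 1693 * 2*pi/60 = 177.2905 rad/s
omega_joint = omega_motor / 48 = 3.6936 rad/s
v = omega_joint * r = 3.6936 * 1.6
= 5.9097 m/s


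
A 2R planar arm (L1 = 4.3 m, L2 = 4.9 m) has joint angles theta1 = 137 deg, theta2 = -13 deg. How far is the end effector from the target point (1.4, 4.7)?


End effector via forward kinematics:
x = L1*cos(t1) + L2*cos(t1+t2) = -5.8849
y = L1*sin(t1) + L2*sin(t1+t2) = 6.9949
Distance to target:
d = sqrt((1.4 - -5.8849)^2 + (4.7 - 6.9949)^2)
= sqrt(53.0693 + 5.2665)
= 7.6378 m


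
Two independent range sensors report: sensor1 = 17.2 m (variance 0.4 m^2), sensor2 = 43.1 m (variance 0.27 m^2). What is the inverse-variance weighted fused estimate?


w1 = (1/var1) / (1/var1 + 1/var2)
   = 2.5 / (2.5 + 3.7037) = 0.403
w2 = 1 - w1 = 0.597
fused = w1*s1 + w2*s2 = 6.9313 + 25.7313
= 32.6627 m


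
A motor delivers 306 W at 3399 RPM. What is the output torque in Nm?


omega = 3399 * 2*pi/60 = 355.9424 rad/s
tau = P / omega = 306 / 355.9424
= 0.8597 Nm


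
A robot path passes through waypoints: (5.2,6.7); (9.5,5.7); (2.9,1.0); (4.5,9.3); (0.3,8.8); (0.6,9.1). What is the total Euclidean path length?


Segment lengths:
  seg1 = sqrt((4.3)^2 + (-1.0)^2) = 4.4147
  seg2 = sqrt((-6.6)^2 + (-4.7)^2) = 8.1025
  seg3 = sqrt((1.6)^2 + (8.3)^2) = 8.4528
  seg4 = sqrt((-4.2)^2 + (-0.5)^2) = 4.2297
  seg5 = sqrt((0.3)^2 + (0.3)^2) = 0.4243
Total = 25.6239


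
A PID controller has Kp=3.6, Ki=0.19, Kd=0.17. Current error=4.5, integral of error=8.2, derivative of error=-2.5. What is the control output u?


u = Kp*e + Ki*int(e) + Kd*de/dt
= 3.6*4.5 + 0.19*8.2 + 0.17*(-2.5)
= 16.2 + 1.558 + -0.425
= 17.333


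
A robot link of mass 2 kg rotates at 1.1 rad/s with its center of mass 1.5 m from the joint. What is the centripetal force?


F = m * omega^2 * r
= 2 * 1.1^2 * 1.5
= 2 * 1.21 * 1.5
= 3.63 N


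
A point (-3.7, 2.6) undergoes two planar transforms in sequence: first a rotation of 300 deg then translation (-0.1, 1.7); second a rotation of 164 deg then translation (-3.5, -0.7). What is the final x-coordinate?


After transform 1:
x1 = cos(300)*-3.7 - sin(300)*2.6 + -0.1 = 0.3017
y1 = sin(300)*-3.7 + cos(300)*2.6 + 1.7 = 6.2043
After transform 2:
x2 = cos(164)*0.3017 - sin(164)*6.2043 + -3.5
= -5.5001


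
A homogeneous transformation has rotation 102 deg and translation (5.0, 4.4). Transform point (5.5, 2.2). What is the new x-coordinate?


x' = cos(theta)*px - sin(theta)*py + tx
= -0.2079*5.5 - 0.9781*2.2 + 5.0
= 1.7046


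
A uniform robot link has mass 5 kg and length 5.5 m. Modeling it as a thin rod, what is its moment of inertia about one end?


I = (1/3) * m * L^2
= (1/3) * 5 * 5.5^2
= 0.333333 * 5 * 30.25
= 50.4167 kg*m^2


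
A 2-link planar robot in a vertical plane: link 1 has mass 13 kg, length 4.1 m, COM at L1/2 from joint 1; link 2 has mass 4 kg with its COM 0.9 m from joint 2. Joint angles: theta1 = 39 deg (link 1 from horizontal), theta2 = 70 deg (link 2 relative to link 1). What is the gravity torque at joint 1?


Horizontal distance from joint 1 to link-1 COM:
  x_c1 = (L1/2)*cos(t1) = 2.05 * 0.7771 = 1.5931 m
Horizontal distance from joint 1 to link-2 COM:
  x_c2 = L1*cos(t1) + Lc2*cos(t1+t2)
       = 4.1*0.7771 + 0.9*-0.3256 = 2.8933 m
tau1 = m1*g*x_c1 + m2*g*x_c2
     = 13*9.81*1.5931 + 4*9.81*2.8933
     = 203.1743 + 113.5326
     = 316.7069 Nm


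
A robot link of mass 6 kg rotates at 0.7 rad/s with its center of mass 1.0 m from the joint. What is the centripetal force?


F = m * omega^2 * r
= 6 * 0.7^2 * 1.0
= 6 * 0.49 * 1.0
= 2.94 N


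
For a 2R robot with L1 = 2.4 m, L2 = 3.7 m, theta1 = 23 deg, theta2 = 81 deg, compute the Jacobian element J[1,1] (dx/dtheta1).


J[1,1] = -L1*sin(t1) - L2*sin(t1+t2)
= -2.4*sin(23) - 3.7*sin(104)
= -4.5278


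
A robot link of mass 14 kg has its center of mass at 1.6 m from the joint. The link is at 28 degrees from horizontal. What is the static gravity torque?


tau = m*g*L*cos(angle)
= 14 * 9.81 * 1.6 * cos(28 deg)
= 14 * 9.81 * 1.6 * 0.8829
= 194.0224 Nm


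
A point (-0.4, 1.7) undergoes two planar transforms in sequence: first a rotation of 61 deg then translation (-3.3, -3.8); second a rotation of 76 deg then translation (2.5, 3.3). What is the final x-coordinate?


After transform 1:
x1 = cos(61)*-0.4 - sin(61)*1.7 + -3.3 = -4.9808
y1 = sin(61)*-0.4 + cos(61)*1.7 + -3.8 = -3.3257
After transform 2:
x2 = cos(76)*-4.9808 - sin(76)*-3.3257 + 2.5
= 4.5219


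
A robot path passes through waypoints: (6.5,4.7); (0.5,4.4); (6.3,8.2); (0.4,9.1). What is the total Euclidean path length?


Segment lengths:
  seg1 = sqrt((-6.0)^2 + (-0.3)^2) = 6.0075
  seg2 = sqrt((5.8)^2 + (3.8)^2) = 6.934
  seg3 = sqrt((-5.9)^2 + (0.9)^2) = 5.9682
Total = 18.9097


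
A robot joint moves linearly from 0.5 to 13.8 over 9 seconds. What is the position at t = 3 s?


s = t/T = 3/9 = 0.3333
p(t) = p0 + (pf-p0)*s
= 0.5 + (13.8 - 0.5) * 0.3333
= 4.9333


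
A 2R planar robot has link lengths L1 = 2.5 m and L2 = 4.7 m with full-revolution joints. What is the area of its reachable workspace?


r_max = L1 + L2 = 7.2 m
r_min = |L1 - L2| = 2.2 m
Area = pi*(r_max^2 - r_min^2)
= pi*(51.84 - 4.84)
= pi * 47.0
= 147.6549 m^2


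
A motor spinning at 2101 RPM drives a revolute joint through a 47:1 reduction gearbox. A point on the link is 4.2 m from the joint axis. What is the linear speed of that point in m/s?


omega_motor = 2101 * 2*pi/60 = 220.0162 rad/s
omega_joint = omega_motor / 47 = 4.6812 rad/s
v = omega_joint * r = 4.6812 * 4.2
= 19.661 m/s


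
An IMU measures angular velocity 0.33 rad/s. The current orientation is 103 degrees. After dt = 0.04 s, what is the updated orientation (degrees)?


delta_theta = w * dt = 0.33 * 0.04 = 0.0132 rad
= 0.7563 deg
theta_new = 103 + 0.7563 = 103.7563 deg


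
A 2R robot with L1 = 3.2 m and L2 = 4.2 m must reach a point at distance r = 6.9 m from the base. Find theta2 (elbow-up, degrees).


cos(theta2) = (r^2 - L1^2 - L2^2) / (2*L1*L2)
cos(theta2) = (47.61 - 10.24 - 17.64) / 26.88
cos(theta2) = 0.734003
theta2 = 42.777 degrees


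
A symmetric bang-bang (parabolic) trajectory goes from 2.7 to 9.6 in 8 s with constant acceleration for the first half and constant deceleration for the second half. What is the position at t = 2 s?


Symmetric rest-to-rest: each phase covers (pf-p0)/2 in time T/2. 0.5*a*(T/2)^2 = (pf-p0)/2 => a = 4*(pf-p0)/T^2
a = 4*(9.6-2.7)/8^2 = 0.4312
t = 2 is in the acceleration phase (t <= T/2).
p = p0 + 0.5*a*t^2 = 2.7 + 0.5*0.4312*2^2
= 3.5625


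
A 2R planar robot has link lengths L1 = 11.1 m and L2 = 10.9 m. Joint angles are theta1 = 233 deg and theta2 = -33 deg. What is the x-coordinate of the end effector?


Convert angles to radians: theta1 = 4.0666, theta2 = -0.576
x = L1*cos(theta1) + L2*cos(theta1+theta2)
x = -6.6801 + -10.2426
x = -16.9228


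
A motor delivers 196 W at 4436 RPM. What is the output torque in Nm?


omega = 4436 * 2*pi/60 = 464.5368 rad/s
tau = P / omega = 196 / 464.5368
= 0.4219 Nm


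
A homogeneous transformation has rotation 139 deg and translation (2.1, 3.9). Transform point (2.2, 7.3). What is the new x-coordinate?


x' = cos(theta)*px - sin(theta)*py + tx
= -0.7547*2.2 - 0.6561*7.3 + 2.1
= -4.3496


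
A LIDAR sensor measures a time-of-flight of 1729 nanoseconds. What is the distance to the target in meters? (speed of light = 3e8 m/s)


tof = 1729 ns = 1.729e-06 s
dist = c * tof / 2
= 3e8 * 1.729e-06 / 2
= 259.35 m


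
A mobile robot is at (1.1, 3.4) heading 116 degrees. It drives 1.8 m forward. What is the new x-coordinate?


x_new = x0 + d*cos(theta)
= 1.1 + 1.8*cos(116)
= 1.1 + -0.7891
= 0.3109


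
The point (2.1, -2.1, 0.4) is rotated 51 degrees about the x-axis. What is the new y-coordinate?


Rotation about x-axis: y' = y*cos(theta) - z*sin(theta)
= -2.1 * 0.6293 - 0.4 * 0.7771
= -1.6324


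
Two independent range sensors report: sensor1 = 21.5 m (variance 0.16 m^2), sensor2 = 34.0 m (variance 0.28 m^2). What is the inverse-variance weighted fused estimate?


w1 = (1/var1) / (1/var1 + 1/var2)
   = 6.25 / (6.25 + 3.5714) = 0.6364
w2 = 1 - w1 = 0.3636
fused = w1*s1 + w2*s2 = 13.6818 + 12.3636
= 26.0455 m


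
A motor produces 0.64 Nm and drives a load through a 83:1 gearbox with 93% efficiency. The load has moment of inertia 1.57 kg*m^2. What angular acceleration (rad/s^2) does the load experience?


tau_out = tau_motor * N * eta
= 0.64 * 83 * 0.93 = 49.4016 Nm
alpha = tau_out / I = 49.4016 / 1.57
= 31.466 rad/s^2


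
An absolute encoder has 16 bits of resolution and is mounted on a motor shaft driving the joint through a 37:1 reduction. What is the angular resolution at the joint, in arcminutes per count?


counts = 2^16 = 65536
effective counts at joint = 65536 * 37 = 2424832
resolution = 360*60 / 2424832
= 0.0089 arcmin/count


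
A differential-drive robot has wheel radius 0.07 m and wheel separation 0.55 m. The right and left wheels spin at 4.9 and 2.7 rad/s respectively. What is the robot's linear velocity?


vR = r*wR = 0.07*4.9 = 0.343 m/s
vL = r*wL = 0.07*2.7 = 0.189 m/s
v = (vR+vL)/2 = 0.266 m/s
omega = (vR-vL)/L = 0.28 rad/s
linear velocity = 0.266 m/s


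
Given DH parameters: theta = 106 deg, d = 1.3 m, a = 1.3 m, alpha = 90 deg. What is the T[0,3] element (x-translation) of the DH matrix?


T[0,3] = a * cos(theta)
= 1.3 * cos(106 deg)
= 1.3 * -0.2756
= -0.3583


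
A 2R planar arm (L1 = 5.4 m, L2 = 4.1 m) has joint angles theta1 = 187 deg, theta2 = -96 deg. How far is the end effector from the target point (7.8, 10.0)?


End effector via forward kinematics:
x = L1*cos(t1) + L2*cos(t1+t2) = -5.4313
y = L1*sin(t1) + L2*sin(t1+t2) = 3.4413
Distance to target:
d = sqrt((7.8 - -5.4313)^2 + (10.0 - 3.4413)^2)
= sqrt(175.0674 + 43.0168)
= 14.7677 m


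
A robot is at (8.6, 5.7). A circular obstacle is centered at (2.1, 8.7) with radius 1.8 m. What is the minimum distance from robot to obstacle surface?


center_dist = sqrt((8.6-2.1)^2 + (5.7-8.7)^2)
= sqrt(42.25 + 9.0)
= 7.1589
min_dist = center_dist - radius = 7.1589 - 1.8 = 5.3589 m


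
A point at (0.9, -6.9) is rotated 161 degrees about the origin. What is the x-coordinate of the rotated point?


x' = x*cos(theta) - y*sin(theta)
cos(161 deg) = -0.9455, sin(161 deg) = 0.3256
x' = 0.9 * -0.9455 - -6.9 * 0.3256
= -0.851 - -2.2464
= 1.3955


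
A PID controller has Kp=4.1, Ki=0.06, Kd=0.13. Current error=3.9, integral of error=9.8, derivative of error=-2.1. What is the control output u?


u = Kp*e + Ki*int(e) + Kd*de/dt
= 4.1*3.9 + 0.06*9.8 + 0.13*(-2.1)
= 15.99 + 0.588 + -0.273
= 16.305


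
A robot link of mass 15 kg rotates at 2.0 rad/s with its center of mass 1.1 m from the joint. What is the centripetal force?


F = m * omega^2 * r
= 15 * 2.0^2 * 1.1
= 15 * 4.0 * 1.1
= 66.0 N


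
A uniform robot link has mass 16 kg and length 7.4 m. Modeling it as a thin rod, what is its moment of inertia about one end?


I = (1/3) * m * L^2
= (1/3) * 16 * 7.4^2
= 0.333333 * 16 * 54.76
= 292.0533 kg*m^2


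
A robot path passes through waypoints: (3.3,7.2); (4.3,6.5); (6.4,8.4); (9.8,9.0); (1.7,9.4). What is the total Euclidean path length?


Segment lengths:
  seg1 = sqrt((1.0)^2 + (-0.7)^2) = 1.2207
  seg2 = sqrt((2.1)^2 + (1.9)^2) = 2.832
  seg3 = sqrt((3.4)^2 + (0.6)^2) = 3.4525
  seg4 = sqrt((-8.1)^2 + (0.4)^2) = 8.1099
Total = 15.615


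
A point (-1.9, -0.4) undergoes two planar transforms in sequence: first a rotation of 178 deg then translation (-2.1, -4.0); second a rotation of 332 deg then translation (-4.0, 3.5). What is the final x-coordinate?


After transform 1:
x1 = cos(178)*-1.9 - sin(178)*-0.4 + -2.1 = -0.1872
y1 = sin(178)*-1.9 + cos(178)*-0.4 + -4.0 = -3.6666
After transform 2:
x2 = cos(332)*-0.1872 - sin(332)*-3.6666 + -4.0
= -5.8866


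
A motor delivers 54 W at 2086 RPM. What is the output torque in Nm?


omega = 2086 * 2*pi/60 = 218.4454 rad/s
tau = P / omega = 54 / 218.4454
= 0.2472 Nm


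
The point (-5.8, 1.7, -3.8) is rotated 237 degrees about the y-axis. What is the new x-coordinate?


Rotation about y-axis: x' = x*cos(theta) + z*sin(theta)
= -5.8 * -0.5446 + -3.8 * -0.8387
= 6.3459


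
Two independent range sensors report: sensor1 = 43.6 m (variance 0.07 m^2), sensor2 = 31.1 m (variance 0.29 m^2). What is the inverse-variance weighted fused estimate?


w1 = (1/var1) / (1/var1 + 1/var2)
   = 14.2857 / (14.2857 + 3.4483) = 0.8056
w2 = 1 - w1 = 0.1944
fused = w1*s1 + w2*s2 = 35.1222 + 6.0472
= 41.1694 m


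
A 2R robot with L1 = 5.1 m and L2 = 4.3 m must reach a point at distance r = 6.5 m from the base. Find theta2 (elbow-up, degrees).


cos(theta2) = (r^2 - L1^2 - L2^2) / (2*L1*L2)
cos(theta2) = (42.25 - 26.01 - 18.49) / 43.86
cos(theta2) = -0.0513
theta2 = 92.9405 degrees


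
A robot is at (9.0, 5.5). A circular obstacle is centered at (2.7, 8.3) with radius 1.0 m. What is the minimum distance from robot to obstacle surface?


center_dist = sqrt((9.0-2.7)^2 + (5.5-8.3)^2)
= sqrt(39.69 + 7.84)
= 6.8942
min_dist = center_dist - radius = 6.8942 - 1.0 = 5.8942 m


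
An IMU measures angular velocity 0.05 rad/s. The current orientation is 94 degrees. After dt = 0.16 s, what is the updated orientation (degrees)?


delta_theta = w * dt = 0.05 * 0.16 = 0.008 rad
= 0.4584 deg
theta_new = 94 + 0.4584 = 94.4584 deg


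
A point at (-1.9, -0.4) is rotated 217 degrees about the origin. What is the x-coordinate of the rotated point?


x' = x*cos(theta) - y*sin(theta)
cos(217 deg) = -0.7986, sin(217 deg) = -0.6018
x' = -1.9 * -0.7986 - -0.4 * -0.6018
= 1.5174 - 0.2407
= 1.2767


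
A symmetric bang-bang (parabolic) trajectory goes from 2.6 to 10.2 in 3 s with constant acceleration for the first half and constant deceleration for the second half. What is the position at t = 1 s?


Symmetric rest-to-rest: each phase covers (pf-p0)/2 in time T/2. 0.5*a*(T/2)^2 = (pf-p0)/2 => a = 4*(pf-p0)/T^2
a = 4*(10.2-2.6)/3^2 = 3.3778
t = 1 is in the acceleration phase (t <= T/2).
p = p0 + 0.5*a*t^2 = 2.6 + 0.5*3.3778*1^2
= 4.2889


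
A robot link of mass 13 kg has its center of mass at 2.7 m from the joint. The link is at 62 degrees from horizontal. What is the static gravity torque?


tau = m*g*L*cos(angle)
= 13 * 9.81 * 2.7 * cos(62 deg)
= 13 * 9.81 * 2.7 * 0.4695
= 161.6536 Nm


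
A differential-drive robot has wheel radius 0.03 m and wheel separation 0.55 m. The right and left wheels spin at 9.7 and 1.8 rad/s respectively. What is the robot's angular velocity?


vR = r*wR = 0.03*9.7 = 0.291 m/s
vL = r*wL = 0.03*1.8 = 0.054 m/s
v = (vR+vL)/2 = 0.1725 m/s
omega = (vR-vL)/L = 0.4309 rad/s
angular velocity = 0.4309 rad/s


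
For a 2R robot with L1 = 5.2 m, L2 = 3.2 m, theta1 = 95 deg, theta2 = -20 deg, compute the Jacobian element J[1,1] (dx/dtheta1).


J[1,1] = -L1*sin(t1) - L2*sin(t1+t2)
= -5.2*sin(95) - 3.2*sin(75)
= -8.2712


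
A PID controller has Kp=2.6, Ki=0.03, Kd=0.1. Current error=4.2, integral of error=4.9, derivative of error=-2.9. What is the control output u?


u = Kp*e + Ki*int(e) + Kd*de/dt
= 2.6*4.2 + 0.03*4.9 + 0.1*(-2.9)
= 10.92 + 0.147 + -0.29
= 10.777


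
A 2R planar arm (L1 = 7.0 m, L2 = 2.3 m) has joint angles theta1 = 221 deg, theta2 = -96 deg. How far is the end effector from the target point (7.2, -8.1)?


End effector via forward kinematics:
x = L1*cos(t1) + L2*cos(t1+t2) = -6.6022
y = L1*sin(t1) + L2*sin(t1+t2) = -2.7084
Distance to target:
d = sqrt((7.2 - -6.6022)^2 + (-8.1 - -2.7084)^2)
= sqrt(190.5005 + 29.0697)
= 14.8179 m


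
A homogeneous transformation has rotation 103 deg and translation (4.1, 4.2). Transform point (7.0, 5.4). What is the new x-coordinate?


x' = cos(theta)*px - sin(theta)*py + tx
= -0.225*7.0 - 0.9744*5.4 + 4.1
= -2.7363


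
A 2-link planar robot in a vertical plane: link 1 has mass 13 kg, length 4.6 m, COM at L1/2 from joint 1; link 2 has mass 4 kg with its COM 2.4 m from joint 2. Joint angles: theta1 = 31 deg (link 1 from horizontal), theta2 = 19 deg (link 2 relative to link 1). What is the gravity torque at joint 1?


Horizontal distance from joint 1 to link-1 COM:
  x_c1 = (L1/2)*cos(t1) = 2.3 * 0.8572 = 1.9715 m
Horizontal distance from joint 1 to link-2 COM:
  x_c2 = L1*cos(t1) + Lc2*cos(t1+t2)
       = 4.6*0.8572 + 2.4*0.6428 = 5.4857 m
tau1 = m1*g*x_c1 + m2*g*x_c2
     = 13*9.81*1.9715 + 4*9.81*5.4857
     = 251.4235 + 215.2573
     = 466.6807 Nm


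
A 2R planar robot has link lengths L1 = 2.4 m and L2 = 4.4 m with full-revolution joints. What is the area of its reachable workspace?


r_max = L1 + L2 = 6.8 m
r_min = |L1 - L2| = 2.0 m
Area = pi*(r_max^2 - r_min^2)
= pi*(46.24 - 4.0)
= pi * 42.24
= 132.7009 m^2


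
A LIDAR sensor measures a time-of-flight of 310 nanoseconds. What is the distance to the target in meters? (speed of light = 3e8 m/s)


tof = 310 ns = 3.1e-07 s
dist = c * tof / 2
= 3e8 * 3.1e-07 / 2
= 46.5 m


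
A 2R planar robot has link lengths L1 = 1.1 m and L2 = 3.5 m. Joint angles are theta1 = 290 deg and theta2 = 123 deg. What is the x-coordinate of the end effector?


Convert angles to radians: theta1 = 5.0615, theta2 = 2.1468
x = L1*cos(theta1) + L2*cos(theta1+theta2)
x = 0.3762 + 2.1064
x = 2.4826


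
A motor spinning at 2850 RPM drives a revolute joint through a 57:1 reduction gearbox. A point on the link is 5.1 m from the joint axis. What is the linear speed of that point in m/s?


omega_motor = 2850 * 2*pi/60 = 298.4513 rad/s
omega_joint = omega_motor / 57 = 5.236 rad/s
v = omega_joint * r = 5.236 * 5.1
= 26.7035 m/s


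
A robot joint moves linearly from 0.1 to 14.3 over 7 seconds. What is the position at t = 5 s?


s = t/T = 5/7 = 0.7143
p(t) = p0 + (pf-p0)*s
= 0.1 + (14.3 - 0.1) * 0.7143
= 10.2429


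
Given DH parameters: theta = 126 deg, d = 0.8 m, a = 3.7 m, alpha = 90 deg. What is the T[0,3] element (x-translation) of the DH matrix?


T[0,3] = a * cos(theta)
= 3.7 * cos(126 deg)
= 3.7 * -0.5878
= -2.1748


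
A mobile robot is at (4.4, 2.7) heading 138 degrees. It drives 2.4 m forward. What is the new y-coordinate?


y_new = y0 + d*sin(theta)
= 2.7 + 2.4*sin(138)
= 2.7 + 1.6059
= 4.3059


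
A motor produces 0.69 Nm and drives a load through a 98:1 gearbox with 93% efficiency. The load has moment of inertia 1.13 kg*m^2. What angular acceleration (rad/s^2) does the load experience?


tau_out = tau_motor * N * eta
= 0.69 * 98 * 0.93 = 62.8866 Nm
alpha = tau_out / I = 62.8866 / 1.13
= 55.6519 rad/s^2


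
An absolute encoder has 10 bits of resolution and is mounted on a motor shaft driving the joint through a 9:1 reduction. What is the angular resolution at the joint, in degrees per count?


counts = 2^10 = 1024
effective counts at joint = 1024 * 9 = 9216
resolution = 360 / 9216
= 0.0391 deg/count


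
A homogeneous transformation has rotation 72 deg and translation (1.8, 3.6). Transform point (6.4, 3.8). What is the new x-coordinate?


x' = cos(theta)*px - sin(theta)*py + tx
= 0.309*6.4 - 0.9511*3.8 + 1.8
= 0.1637


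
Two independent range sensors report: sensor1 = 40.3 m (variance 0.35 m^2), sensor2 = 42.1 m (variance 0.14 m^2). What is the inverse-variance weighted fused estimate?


w1 = (1/var1) / (1/var1 + 1/var2)
   = 2.8571 / (2.8571 + 7.1429) = 0.2857
w2 = 1 - w1 = 0.7143
fused = w1*s1 + w2*s2 = 11.5143 + 30.0714
= 41.5857 m


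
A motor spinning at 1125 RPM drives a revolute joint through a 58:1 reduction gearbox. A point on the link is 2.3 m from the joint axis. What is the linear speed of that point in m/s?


omega_motor = 1125 * 2*pi/60 = 117.8097 rad/s
omega_joint = omega_motor / 58 = 2.0312 rad/s
v = omega_joint * r = 2.0312 * 2.3
= 4.6718 m/s


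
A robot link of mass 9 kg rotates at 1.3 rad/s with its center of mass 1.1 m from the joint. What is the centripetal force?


F = m * omega^2 * r
= 9 * 1.3^2 * 1.1
= 9 * 1.69 * 1.1
= 16.731 N


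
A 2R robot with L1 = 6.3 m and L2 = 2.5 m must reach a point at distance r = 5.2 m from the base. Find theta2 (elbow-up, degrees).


cos(theta2) = (r^2 - L1^2 - L2^2) / (2*L1*L2)
cos(theta2) = (27.04 - 39.69 - 6.25) / 31.5
cos(theta2) = -0.6
theta2 = 126.8699 degrees


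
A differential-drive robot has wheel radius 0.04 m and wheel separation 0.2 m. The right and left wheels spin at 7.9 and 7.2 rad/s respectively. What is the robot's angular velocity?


vR = r*wR = 0.04*7.9 = 0.316 m/s
vL = r*wL = 0.04*7.2 = 0.288 m/s
v = (vR+vL)/2 = 0.302 m/s
omega = (vR-vL)/L = 0.14 rad/s
angular velocity = 0.14 rad/s


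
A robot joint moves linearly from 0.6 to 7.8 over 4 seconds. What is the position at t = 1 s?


s = t/T = 1/4 = 0.25
p(t) = p0 + (pf-p0)*s
= 0.6 + (7.8 - 0.6) * 0.25
= 2.4


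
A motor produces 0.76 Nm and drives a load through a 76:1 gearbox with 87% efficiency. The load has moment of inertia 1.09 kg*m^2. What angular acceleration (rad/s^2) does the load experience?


tau_out = tau_motor * N * eta
= 0.76 * 76 * 0.87 = 50.2512 Nm
alpha = tau_out / I = 50.2512 / 1.09
= 46.102 rad/s^2


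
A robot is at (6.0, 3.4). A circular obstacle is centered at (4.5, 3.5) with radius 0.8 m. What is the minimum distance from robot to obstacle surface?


center_dist = sqrt((6.0-4.5)^2 + (3.4-3.5)^2)
= sqrt(2.25 + 0.01)
= 1.5033
min_dist = center_dist - radius = 1.5033 - 0.8 = 0.7033 m


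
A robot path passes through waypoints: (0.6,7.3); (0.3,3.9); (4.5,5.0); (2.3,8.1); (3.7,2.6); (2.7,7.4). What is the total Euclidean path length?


Segment lengths:
  seg1 = sqrt((-0.3)^2 + (-3.4)^2) = 3.4132
  seg2 = sqrt((4.2)^2 + (1.1)^2) = 4.3417
  seg3 = sqrt((-2.2)^2 + (3.1)^2) = 3.8013
  seg4 = sqrt((1.4)^2 + (-5.5)^2) = 5.6754
  seg5 = sqrt((-1.0)^2 + (4.8)^2) = 4.9031
Total = 22.1346


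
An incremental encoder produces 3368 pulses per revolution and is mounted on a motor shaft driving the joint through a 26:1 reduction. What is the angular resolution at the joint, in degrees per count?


counts per rev = 3368
effective counts at joint = 3368 * 26 = 87568
resolution = 360 / 87568
= 0.0041 deg/count


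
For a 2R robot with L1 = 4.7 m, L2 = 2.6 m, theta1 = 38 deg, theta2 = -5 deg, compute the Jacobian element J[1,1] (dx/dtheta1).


J[1,1] = -L1*sin(t1) - L2*sin(t1+t2)
= -4.7*sin(38) - 2.6*sin(33)
= -4.3097


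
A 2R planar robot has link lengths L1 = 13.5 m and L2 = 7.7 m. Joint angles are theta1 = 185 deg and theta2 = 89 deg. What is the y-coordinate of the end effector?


Convert angles to radians: theta1 = 3.2289, theta2 = 1.5533
y = L1*sin(theta1) + L2*sin(theta1+theta2)
y = -1.1766 + -7.6812
y = -8.8578


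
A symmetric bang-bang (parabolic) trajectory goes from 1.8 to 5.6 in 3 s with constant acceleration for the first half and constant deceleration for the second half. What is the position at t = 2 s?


Symmetric rest-to-rest: each phase covers (pf-p0)/2 in time T/2. 0.5*a*(T/2)^2 = (pf-p0)/2 => a = 4*(pf-p0)/T^2
a = 4*(5.6-1.8)/3^2 = 1.6889
t = 2 is in the deceleration phase (t > T/2).
p = pf - 0.5*a*(T-t)^2 = 5.6 - 0.5*1.6889*1^2
= 4.7556


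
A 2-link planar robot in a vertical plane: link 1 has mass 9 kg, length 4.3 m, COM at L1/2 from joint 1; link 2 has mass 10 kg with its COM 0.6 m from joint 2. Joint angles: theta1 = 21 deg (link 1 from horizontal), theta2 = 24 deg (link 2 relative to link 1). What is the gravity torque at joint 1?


Horizontal distance from joint 1 to link-1 COM:
  x_c1 = (L1/2)*cos(t1) = 2.15 * 0.9336 = 2.0072 m
Horizontal distance from joint 1 to link-2 COM:
  x_c2 = L1*cos(t1) + Lc2*cos(t1+t2)
       = 4.3*0.9336 + 0.6*0.7071 = 4.4387 m
tau1 = m1*g*x_c1 + m2*g*x_c2
     = 9*9.81*2.0072 + 10*9.81*4.4387
     = 177.2155 + 435.4325
     = 612.648 Nm


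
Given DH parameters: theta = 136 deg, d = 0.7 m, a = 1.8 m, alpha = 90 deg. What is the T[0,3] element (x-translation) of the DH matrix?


T[0,3] = a * cos(theta)
= 1.8 * cos(136 deg)
= 1.8 * -0.7193
= -1.2948


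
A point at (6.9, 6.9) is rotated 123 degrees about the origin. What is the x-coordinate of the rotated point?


x' = x*cos(theta) - y*sin(theta)
cos(123 deg) = -0.5446, sin(123 deg) = 0.8387
x' = 6.9 * -0.5446 - 6.9 * 0.8387
= -3.758 - 5.7868
= -9.5448


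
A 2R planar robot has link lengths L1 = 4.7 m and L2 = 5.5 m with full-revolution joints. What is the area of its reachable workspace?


r_max = L1 + L2 = 10.2 m
r_min = |L1 - L2| = 0.8 m
Area = pi*(r_max^2 - r_min^2)
= pi*(104.04 - 0.64)
= pi * 103.4
= 324.8407 m^2


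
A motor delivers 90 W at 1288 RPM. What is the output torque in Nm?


omega = 1288 * 2*pi/60 = 134.879 rad/s
tau = P / omega = 90 / 134.879
= 0.6673 Nm


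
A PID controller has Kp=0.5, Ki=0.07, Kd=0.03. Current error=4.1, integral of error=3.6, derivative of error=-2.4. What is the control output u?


u = Kp*e + Ki*int(e) + Kd*de/dt
= 0.5*4.1 + 0.07*3.6 + 0.03*(-2.4)
= 2.05 + 0.252 + -0.072
= 2.23


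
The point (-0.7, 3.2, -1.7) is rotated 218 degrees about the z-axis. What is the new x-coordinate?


Rotation about z-axis: x' = x*cos(theta) - y*sin(theta)
= -0.7 * -0.788 - 3.2 * -0.6157
= 2.5217


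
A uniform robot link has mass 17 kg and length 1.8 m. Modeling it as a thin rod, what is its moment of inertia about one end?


I = (1/3) * m * L^2
= (1/3) * 17 * 1.8^2
= 0.333333 * 17 * 3.24
= 18.36 kg*m^2


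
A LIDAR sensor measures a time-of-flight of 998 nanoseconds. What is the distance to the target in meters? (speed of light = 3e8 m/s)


tof = 998 ns = 9.98e-07 s
dist = c * tof / 2
= 3e8 * 9.98e-07 / 2
= 149.7 m


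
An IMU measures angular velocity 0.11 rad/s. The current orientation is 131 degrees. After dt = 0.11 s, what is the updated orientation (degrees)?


delta_theta = w * dt = 0.11 * 0.11 = 0.0121 rad
= 0.6933 deg
theta_new = 131 + 0.6933 = 131.6933 deg


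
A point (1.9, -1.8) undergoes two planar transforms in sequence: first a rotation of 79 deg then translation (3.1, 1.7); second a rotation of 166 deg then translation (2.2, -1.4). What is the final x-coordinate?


After transform 1:
x1 = cos(79)*1.9 - sin(79)*-1.8 + 3.1 = 5.2295
y1 = sin(79)*1.9 + cos(79)*-1.8 + 1.7 = 3.2216
After transform 2:
x2 = cos(166)*5.2295 - sin(166)*3.2216 + 2.2
= -3.6535


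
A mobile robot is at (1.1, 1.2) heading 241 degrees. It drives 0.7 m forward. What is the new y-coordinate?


y_new = y0 + d*sin(theta)
= 1.2 + 0.7*sin(241)
= 1.2 + -0.6122
= 0.5878


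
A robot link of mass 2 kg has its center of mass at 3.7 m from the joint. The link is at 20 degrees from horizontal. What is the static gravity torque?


tau = m*g*L*cos(angle)
= 2 * 9.81 * 3.7 * cos(20 deg)
= 2 * 9.81 * 3.7 * 0.9397
= 68.216 Nm


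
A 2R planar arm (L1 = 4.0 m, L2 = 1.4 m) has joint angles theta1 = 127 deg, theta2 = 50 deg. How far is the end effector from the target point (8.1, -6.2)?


End effector via forward kinematics:
x = L1*cos(t1) + L2*cos(t1+t2) = -3.8053
y = L1*sin(t1) + L2*sin(t1+t2) = 3.2678
Distance to target:
d = sqrt((8.1 - -3.8053)^2 + (-6.2 - 3.2678)^2)
= sqrt(141.7372 + 89.6395)
= 15.2111 m


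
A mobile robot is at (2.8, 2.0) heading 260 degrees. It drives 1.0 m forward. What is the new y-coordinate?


y_new = y0 + d*sin(theta)
= 2.0 + 1.0*sin(260)
= 2.0 + -0.9848
= 1.0152


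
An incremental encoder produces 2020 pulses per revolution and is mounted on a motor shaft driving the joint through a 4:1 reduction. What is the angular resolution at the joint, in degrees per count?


counts per rev = 2020
effective counts at joint = 2020 * 4 = 8080
resolution = 360 / 8080
= 0.0446 deg/count


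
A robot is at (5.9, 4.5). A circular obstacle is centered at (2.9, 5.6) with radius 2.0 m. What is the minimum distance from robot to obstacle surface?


center_dist = sqrt((5.9-2.9)^2 + (4.5-5.6)^2)
= sqrt(9.0 + 1.21)
= 3.1953
min_dist = center_dist - radius = 3.1953 - 2.0 = 1.1953 m


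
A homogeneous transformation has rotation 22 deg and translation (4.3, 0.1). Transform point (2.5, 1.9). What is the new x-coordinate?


x' = cos(theta)*px - sin(theta)*py + tx
= 0.9272*2.5 - 0.3746*1.9 + 4.3
= 5.9062


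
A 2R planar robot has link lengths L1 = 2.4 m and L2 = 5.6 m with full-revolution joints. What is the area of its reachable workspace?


r_max = L1 + L2 = 8.0 m
r_min = |L1 - L2| = 3.2 m
Area = pi*(r_max^2 - r_min^2)
= pi*(64.0 - 10.24)
= pi * 53.76
= 168.892 m^2


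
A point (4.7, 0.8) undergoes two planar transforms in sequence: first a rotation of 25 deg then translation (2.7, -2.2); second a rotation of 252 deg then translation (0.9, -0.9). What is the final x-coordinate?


After transform 1:
x1 = cos(25)*4.7 - sin(25)*0.8 + 2.7 = 6.6216
y1 = sin(25)*4.7 + cos(25)*0.8 + -2.2 = 0.5114
After transform 2:
x2 = cos(252)*6.6216 - sin(252)*0.5114 + 0.9
= -0.6598


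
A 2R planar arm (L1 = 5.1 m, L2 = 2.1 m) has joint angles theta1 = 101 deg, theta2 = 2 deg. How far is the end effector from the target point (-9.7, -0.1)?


End effector via forward kinematics:
x = L1*cos(t1) + L2*cos(t1+t2) = -1.4455
y = L1*sin(t1) + L2*sin(t1+t2) = 7.0525
Distance to target:
d = sqrt((-9.7 - -1.4455)^2 + (-0.1 - 7.0525)^2)
= sqrt(68.1364 + 51.1579)
= 10.9222 m


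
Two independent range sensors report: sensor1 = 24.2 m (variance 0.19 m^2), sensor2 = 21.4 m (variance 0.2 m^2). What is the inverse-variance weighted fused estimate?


w1 = (1/var1) / (1/var1 + 1/var2)
   = 5.2632 / (5.2632 + 5.0) = 0.5128
w2 = 1 - w1 = 0.4872
fused = w1*s1 + w2*s2 = 12.4103 + 10.4256
= 22.8359 m


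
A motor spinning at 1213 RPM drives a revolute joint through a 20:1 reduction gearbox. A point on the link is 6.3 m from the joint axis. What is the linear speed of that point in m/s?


omega_motor = 1213 * 2*pi/60 = 127.0251 rad/s
omega_joint = omega_motor / 20 = 6.3513 rad/s
v = omega_joint * r = 6.3513 * 6.3
= 40.0129 m/s


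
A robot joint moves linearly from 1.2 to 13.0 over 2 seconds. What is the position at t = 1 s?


s = t/T = 1/2 = 0.5
p(t) = p0 + (pf-p0)*s
= 1.2 + (13.0 - 1.2) * 0.5
= 7.1


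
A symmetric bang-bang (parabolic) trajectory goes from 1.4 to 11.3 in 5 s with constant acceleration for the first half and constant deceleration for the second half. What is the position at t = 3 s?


Symmetric rest-to-rest: each phase covers (pf-p0)/2 in time T/2. 0.5*a*(T/2)^2 = (pf-p0)/2 => a = 4*(pf-p0)/T^2
a = 4*(11.3-1.4)/5^2 = 1.584
t = 3 is in the deceleration phase (t > T/2).
p = pf - 0.5*a*(T-t)^2 = 11.3 - 0.5*1.584*2^2
= 8.132


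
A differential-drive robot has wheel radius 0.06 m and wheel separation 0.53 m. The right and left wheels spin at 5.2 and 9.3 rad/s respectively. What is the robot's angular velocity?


vR = r*wR = 0.06*5.2 = 0.312 m/s
vL = r*wL = 0.06*9.3 = 0.558 m/s
v = (vR+vL)/2 = 0.435 m/s
omega = (vR-vL)/L = -0.4642 rad/s
angular velocity = -0.4642 rad/s


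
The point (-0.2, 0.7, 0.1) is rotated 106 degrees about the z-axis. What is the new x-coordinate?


Rotation about z-axis: x' = x*cos(theta) - y*sin(theta)
= -0.2 * -0.2756 - 0.7 * 0.9613
= -0.6178


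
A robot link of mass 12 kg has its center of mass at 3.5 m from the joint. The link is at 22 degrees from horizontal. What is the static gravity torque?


tau = m*g*L*cos(angle)
= 12 * 9.81 * 3.5 * cos(22 deg)
= 12 * 9.81 * 3.5 * 0.9272
= 382.0183 Nm


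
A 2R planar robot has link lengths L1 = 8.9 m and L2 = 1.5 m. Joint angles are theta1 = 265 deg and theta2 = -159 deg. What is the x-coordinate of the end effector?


Convert angles to radians: theta1 = 4.6251, theta2 = -2.7751
x = L1*cos(theta1) + L2*cos(theta1+theta2)
x = -0.7757 + -0.4135
x = -1.1891


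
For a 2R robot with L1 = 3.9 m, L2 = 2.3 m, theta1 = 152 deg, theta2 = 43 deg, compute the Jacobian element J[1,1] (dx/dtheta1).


J[1,1] = -L1*sin(t1) - L2*sin(t1+t2)
= -3.9*sin(152) - 2.3*sin(195)
= -1.2357


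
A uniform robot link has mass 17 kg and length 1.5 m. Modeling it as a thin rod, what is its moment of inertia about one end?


I = (1/3) * m * L^2
= (1/3) * 17 * 1.5^2
= 0.333333 * 17 * 2.25
= 12.75 kg*m^2


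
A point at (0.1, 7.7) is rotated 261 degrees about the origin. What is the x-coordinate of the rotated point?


x' = x*cos(theta) - y*sin(theta)
cos(261 deg) = -0.1564, sin(261 deg) = -0.9877
x' = 0.1 * -0.1564 - 7.7 * -0.9877
= -0.0156 - -7.6052
= 7.5896


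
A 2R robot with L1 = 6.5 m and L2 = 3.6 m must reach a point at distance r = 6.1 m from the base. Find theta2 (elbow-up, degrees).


cos(theta2) = (r^2 - L1^2 - L2^2) / (2*L1*L2)
cos(theta2) = (37.21 - 42.25 - 12.96) / 46.8
cos(theta2) = -0.384615
theta2 = 112.6199 degrees


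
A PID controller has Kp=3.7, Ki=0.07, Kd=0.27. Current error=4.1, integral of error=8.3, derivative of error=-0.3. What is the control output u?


u = Kp*e + Ki*int(e) + Kd*de/dt
= 3.7*4.1 + 0.07*8.3 + 0.27*(-0.3)
= 15.17 + 0.581 + -0.081
= 15.67


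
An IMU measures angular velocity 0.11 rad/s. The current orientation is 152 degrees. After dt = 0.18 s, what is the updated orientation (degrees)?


delta_theta = w * dt = 0.11 * 0.18 = 0.0198 rad
= 1.1345 deg
theta_new = 152 + 1.1345 = 153.1345 deg


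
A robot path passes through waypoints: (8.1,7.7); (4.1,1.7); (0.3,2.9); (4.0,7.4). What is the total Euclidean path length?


Segment lengths:
  seg1 = sqrt((-4.0)^2 + (-6.0)^2) = 7.2111
  seg2 = sqrt((-3.8)^2 + (1.2)^2) = 3.985
  seg3 = sqrt((3.7)^2 + (4.5)^2) = 5.8258
Total = 17.0219


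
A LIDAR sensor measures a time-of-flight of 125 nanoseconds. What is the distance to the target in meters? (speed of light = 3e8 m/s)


tof = 125 ns = 1.25e-07 s
dist = c * tof / 2
= 3e8 * 1.25e-07 / 2
= 18.75 m


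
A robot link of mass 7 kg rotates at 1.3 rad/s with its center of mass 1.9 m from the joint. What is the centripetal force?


F = m * omega^2 * r
= 7 * 1.3^2 * 1.9
= 7 * 1.69 * 1.9
= 22.477 N


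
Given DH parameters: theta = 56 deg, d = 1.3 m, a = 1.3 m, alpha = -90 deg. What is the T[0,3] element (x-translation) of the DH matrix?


T[0,3] = a * cos(theta)
= 1.3 * cos(56 deg)
= 1.3 * 0.5592
= 0.727


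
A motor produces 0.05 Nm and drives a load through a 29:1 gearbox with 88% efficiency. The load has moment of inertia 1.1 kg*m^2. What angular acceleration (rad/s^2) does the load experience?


tau_out = tau_motor * N * eta
= 0.05 * 29 * 0.88 = 1.276 Nm
alpha = tau_out / I = 1.276 / 1.1
= 1.16 rad/s^2


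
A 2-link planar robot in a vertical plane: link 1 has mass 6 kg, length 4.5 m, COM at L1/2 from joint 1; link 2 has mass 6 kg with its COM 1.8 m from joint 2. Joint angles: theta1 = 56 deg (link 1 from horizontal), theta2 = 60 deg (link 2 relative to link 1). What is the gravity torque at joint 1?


Horizontal distance from joint 1 to link-1 COM:
  x_c1 = (L1/2)*cos(t1) = 2.25 * 0.5592 = 1.2582 m
Horizontal distance from joint 1 to link-2 COM:
  x_c2 = L1*cos(t1) + Lc2*cos(t1+t2)
       = 4.5*0.5592 + 1.8*-0.4384 = 1.7273 m
tau1 = m1*g*x_c1 + m2*g*x_c2
     = 6*9.81*1.2582 + 6*9.81*1.7273
     = 74.0567 + 101.6689
     = 175.7256 Nm


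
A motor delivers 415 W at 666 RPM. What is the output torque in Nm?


omega = 666 * 2*pi/60 = 69.7434 rad/s
tau = P / omega = 415 / 69.7434
= 5.9504 Nm


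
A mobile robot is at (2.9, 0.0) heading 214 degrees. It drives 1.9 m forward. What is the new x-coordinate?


x_new = x0 + d*cos(theta)
= 2.9 + 1.9*cos(214)
= 2.9 + -1.5752
= 1.3248


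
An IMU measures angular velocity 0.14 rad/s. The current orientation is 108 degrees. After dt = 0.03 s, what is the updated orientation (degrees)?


delta_theta = w * dt = 0.14 * 0.03 = 0.0042 rad
= 0.2406 deg
theta_new = 108 + 0.2406 = 108.2406 deg


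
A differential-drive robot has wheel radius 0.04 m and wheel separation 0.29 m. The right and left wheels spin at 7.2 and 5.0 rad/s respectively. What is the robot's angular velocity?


vR = r*wR = 0.04*7.2 = 0.288 m/s
vL = r*wL = 0.04*5.0 = 0.2 m/s
v = (vR+vL)/2 = 0.244 m/s
omega = (vR-vL)/L = 0.3034 rad/s
angular velocity = 0.3034 rad/s


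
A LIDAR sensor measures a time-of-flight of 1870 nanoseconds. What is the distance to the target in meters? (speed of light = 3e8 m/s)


tof = 1870 ns = 1.87e-06 s
dist = c * tof / 2
= 3e8 * 1.87e-06 / 2
= 280.5 m


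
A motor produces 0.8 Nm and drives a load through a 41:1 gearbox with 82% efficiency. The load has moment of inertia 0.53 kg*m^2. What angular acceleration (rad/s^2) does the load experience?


tau_out = tau_motor * N * eta
= 0.8 * 41 * 0.82 = 26.896 Nm
alpha = tau_out / I = 26.896 / 0.53
= 50.7472 rad/s^2


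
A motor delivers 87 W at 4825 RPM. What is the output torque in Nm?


omega = 4825 * 2*pi/60 = 505.2728 rad/s
tau = P / omega = 87 / 505.2728
= 0.1722 Nm


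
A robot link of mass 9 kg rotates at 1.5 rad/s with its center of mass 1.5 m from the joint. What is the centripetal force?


F = m * omega^2 * r
= 9 * 1.5^2 * 1.5
= 9 * 2.25 * 1.5
= 30.375 N


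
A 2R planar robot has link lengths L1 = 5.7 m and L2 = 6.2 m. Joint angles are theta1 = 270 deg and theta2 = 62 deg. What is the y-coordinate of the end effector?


Convert angles to radians: theta1 = 4.7124, theta2 = 1.0821
y = L1*sin(theta1) + L2*sin(theta1+theta2)
y = -5.7 + -2.9107
y = -8.6107


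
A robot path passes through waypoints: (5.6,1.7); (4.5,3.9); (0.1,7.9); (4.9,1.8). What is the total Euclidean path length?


Segment lengths:
  seg1 = sqrt((-1.1)^2 + (2.2)^2) = 2.4597
  seg2 = sqrt((-4.4)^2 + (4.0)^2) = 5.9464
  seg3 = sqrt((4.8)^2 + (-6.1)^2) = 7.7621
Total = 16.1682


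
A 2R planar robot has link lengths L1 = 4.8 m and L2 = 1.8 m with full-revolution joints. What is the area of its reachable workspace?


r_max = L1 + L2 = 6.6 m
r_min = |L1 - L2| = 3.0 m
Area = pi*(r_max^2 - r_min^2)
= pi*(43.56 - 9.0)
= pi * 34.56
= 108.5734 m^2


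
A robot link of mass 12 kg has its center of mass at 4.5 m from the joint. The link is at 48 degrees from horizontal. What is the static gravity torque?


tau = m*g*L*cos(angle)
= 12 * 9.81 * 4.5 * cos(48 deg)
= 12 * 9.81 * 4.5 * 0.6691
= 354.4652 Nm
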